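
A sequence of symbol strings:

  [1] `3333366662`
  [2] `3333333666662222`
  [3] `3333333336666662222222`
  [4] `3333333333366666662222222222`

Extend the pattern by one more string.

Term n consists of 2n+3 3's, followed by n+3 6's, followed by 3n-2 2's (n = 1, 2, …).
For the next term, n = 5, so the run lengths are 13, 8, 13.

3333333333333666666662222222222222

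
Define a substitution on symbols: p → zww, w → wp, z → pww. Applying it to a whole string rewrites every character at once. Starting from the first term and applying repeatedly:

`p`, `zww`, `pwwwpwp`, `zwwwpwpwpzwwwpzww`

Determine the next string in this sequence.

Rewriting the 17 symbols of zwwwpwpwpzwwwpzww one by one yields pww wp wp wp zww wp zww wp zww pww wp wp wp zww pww wp wp; concatenated:

pwwwpwpwpzwwwpzwwwpzwwpwwwpwpwpzwwpwwwpwp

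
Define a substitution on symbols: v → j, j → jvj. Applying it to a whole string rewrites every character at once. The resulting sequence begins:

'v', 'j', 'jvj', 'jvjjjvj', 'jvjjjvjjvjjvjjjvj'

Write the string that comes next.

Applying the rule to each of the 17 symbols of jvjjjvjjvjjvjjjvj gives the pieces jvj j jvj jvj jvj j jvj jvj j jvj jvj j jvj jvj jvj j jvj, which concatenate to the answer.

jvjjjvjjvjjvjjjvjjvjjjvjjvjjjvjjvjjvjjjvj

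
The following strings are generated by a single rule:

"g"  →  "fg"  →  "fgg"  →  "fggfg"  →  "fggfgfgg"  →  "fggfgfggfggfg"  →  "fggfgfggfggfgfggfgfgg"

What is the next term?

From term 3 onward, concatenate the last term with the second-to-last: fg·g = fgg, fgg·fg = fggfg, …
So term 8 is fggfgfggfggfgfggfgfgg·fggfgfggfggfg.

fggfgfggfggfgfggfgfggfggfgfggfggfg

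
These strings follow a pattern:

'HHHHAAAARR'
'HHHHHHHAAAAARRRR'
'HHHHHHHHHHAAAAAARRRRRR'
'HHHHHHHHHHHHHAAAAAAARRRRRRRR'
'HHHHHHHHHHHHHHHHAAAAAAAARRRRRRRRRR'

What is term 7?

Reading off run lengths: H runs 4, 7, 10, 13, 16; A runs 4, 5, 6, 7, 8; R runs 2, 4, 6, 8, 10 — each is linear in n (n = 1, 2, …).
Setting n = 7 gives 22, 10, 14 characters in each block.

HHHHHHHHHHHHHHHHHHHHHHAAAAAAAAAARRRRRRRRRRRRRR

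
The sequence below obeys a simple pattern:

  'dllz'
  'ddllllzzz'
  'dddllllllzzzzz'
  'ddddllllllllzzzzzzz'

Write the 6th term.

ddddddllllllllllllzzzzzzzzzzz

Term n consists of n d's, followed by 2n l's, followed by 2n-1 z's (n = 1, 2, …).
At n = 6 the blocks have lengths 6, 12, 11.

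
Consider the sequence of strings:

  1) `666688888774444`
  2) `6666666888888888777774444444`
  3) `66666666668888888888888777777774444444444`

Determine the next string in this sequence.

The n-th term is 3n+1 6's then 4n+1 8's then 3n-1 7's then 3n+1 4's (n = 1, 2, …).
Setting n = 4 gives 13, 17, 11, 13 characters in each block.

666666666666688888888888888888777777777774444444444444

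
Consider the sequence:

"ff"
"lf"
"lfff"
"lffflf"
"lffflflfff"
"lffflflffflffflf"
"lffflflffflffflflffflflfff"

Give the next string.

lffflflffflffflflffflflffflffflflffflffflf

This is a Fibonacci-style word recurrence s(k) = s(k−1)·s(k−2): e.g. lf·ff = lfff.
Continuing: lffflflffflffflflffflflfff · lffflflffflffflf gives term 8.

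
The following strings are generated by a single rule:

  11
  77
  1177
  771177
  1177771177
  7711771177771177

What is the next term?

11777711777711771177771177

Each term (from the third on) is the two preceding terms concatenated in order: term 3 = 11·77 = 1177.
So term 7 is 1177771177·7711771177771177.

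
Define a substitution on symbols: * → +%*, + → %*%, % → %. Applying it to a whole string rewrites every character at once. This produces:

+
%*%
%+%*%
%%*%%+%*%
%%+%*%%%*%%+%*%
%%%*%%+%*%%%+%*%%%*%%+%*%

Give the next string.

%%%+%*%%%*%%+%*%%%%*%%+%*%%%+%*%%%*%%+%*%

Replace each of the 25 characters of %%%*%%+%*%%%+%*%%%*%%+%*% in place — % % % +%* % % %*% % +%* % % % %*% % +%* % % % +%* % % %*% % +%* % — and concatenate.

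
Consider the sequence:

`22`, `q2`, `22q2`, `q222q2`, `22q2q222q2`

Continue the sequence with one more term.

This is a Fibonacci-style word recurrence s(k) = s(k−2)·s(k−1): e.g. 22·q2 = 22q2.
The next term joins q222q2 and 22q2q222q2.

q222q222q2q222q2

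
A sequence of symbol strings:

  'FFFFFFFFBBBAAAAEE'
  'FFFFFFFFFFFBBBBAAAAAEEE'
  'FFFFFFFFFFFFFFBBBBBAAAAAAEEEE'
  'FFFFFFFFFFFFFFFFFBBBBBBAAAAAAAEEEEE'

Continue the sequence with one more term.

Term n consists of 3n+2 F's, followed by n+1 B's, followed by n+2 A's, followed by n E's, where the shown terms are n = 2, 3, 4, 5.
At n = 6 the blocks have lengths 20, 7, 8, 6.

FFFFFFFFFFFFFFFFFFFFBBBBBBBAAAAAAAAEEEEEE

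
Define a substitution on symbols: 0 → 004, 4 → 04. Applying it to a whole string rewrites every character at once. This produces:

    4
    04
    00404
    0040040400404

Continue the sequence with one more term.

Rewriting the 13 symbols of 0040040400404 one by one yields 004 004 04 004 004 04 004 04 004 004 04 004 04; concatenated:

0040040400400404004040040040400404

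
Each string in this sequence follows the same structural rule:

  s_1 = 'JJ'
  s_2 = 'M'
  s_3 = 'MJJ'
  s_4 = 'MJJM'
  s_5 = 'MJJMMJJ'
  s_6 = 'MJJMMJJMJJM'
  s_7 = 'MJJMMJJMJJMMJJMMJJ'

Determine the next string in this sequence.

From term 3 onward, concatenate the last term with the second-to-last: M·JJ = MJJ, MJJ·M = MJJM, …
The next term joins MJJMMJJMJJMMJJMMJJ and MJJMMJJMJJM.

MJJMMJJMJJMMJJMMJJMJJMMJJMJJM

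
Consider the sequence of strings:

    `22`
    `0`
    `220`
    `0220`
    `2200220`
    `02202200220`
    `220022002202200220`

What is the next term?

02202200220220022002202200220

From term 3 onward, concatenate the second-to-last term with the last: 22·0 = 220, 0·220 = 0220, …
Continuing: 02202200220 · 220022002202200220 gives term 8.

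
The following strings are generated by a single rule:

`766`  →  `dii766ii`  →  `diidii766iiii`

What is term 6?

s(k+1) = dii·s(k)·ii, so each term gains dii as a prefix and ii as a suffix.
From diidii766iiii, 3 further steps: diidii766iiii → diidiidii766iiiiii → diidiidiidii766iiiiiiii → (answer).

diidiidiidiidii766iiiiiiiiii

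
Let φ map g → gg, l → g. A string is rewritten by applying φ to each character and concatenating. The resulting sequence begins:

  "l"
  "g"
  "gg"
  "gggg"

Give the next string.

gggggggg

Rewriting each symbol of gggg: g→gg, g→gg, g→gg, g→gg, which concatenates to gg gg gg gg.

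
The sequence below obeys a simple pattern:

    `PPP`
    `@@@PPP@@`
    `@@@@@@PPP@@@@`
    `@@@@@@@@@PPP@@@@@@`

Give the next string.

@@@@@@@@@@@@PPP@@@@@@@@

s(k+1) = @@@·s(k)·@@, so each term gains @@@ as a prefix and @@ as a suffix.
So the next term is @@@·@@@@@@@@@PPP@@@@@@·@@.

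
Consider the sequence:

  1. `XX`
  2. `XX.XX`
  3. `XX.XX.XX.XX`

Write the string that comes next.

Every step duplicates the string with '.' between the halves.
Doubling XX.XX.XX.XX with '.' between the halves:

XX.XX.XX.XX.XX.XX.XX.XX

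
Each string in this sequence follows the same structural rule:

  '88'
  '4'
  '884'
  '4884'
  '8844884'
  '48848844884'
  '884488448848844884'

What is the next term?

48848844884884488448848844884

This is a Fibonacci-style word recurrence s(k) = s(k−2)·s(k−1): e.g. 88·4 = 884.
So term 8 is 48848844884·884488448848844884.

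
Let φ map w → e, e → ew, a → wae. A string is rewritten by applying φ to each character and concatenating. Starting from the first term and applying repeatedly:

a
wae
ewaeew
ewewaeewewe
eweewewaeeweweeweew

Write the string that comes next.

φ(eweewewaeeweweeweew) expands symbol-by-symbol to ew e ew ew e ew e wae ew ew e ew e ew ew e ew ew e; joining the 19 pieces gives the next term.

eweeweweewewaeeweweeweeweweewewe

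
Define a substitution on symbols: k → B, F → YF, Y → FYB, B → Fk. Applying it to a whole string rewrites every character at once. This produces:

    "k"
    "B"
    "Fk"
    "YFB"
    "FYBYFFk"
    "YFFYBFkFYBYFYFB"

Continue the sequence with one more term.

FYBYFYFFYBFkYFBYFFYBFkFYBYFFYBYFFk

Replace each of the 15 characters of YFFYBFkFYBYFYFB in place — FYB YF YF FYB Fk YF B YF FYB Fk FYB YF FYB YF Fk — and concatenate.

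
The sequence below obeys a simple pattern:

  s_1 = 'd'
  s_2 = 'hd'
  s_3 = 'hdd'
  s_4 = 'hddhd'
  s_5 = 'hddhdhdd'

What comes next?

This is a Fibonacci-style word recurrence s(k) = s(k−1)·s(k−2): e.g. hd·d = hdd.
So term 6 is hddhdhdd·hddhd.

hddhdhddhddhd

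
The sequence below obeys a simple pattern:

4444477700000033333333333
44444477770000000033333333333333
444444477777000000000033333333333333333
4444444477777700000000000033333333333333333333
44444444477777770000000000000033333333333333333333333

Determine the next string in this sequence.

The n-th term is n+2 4's then n 7's then 2n 0's then 3n+2 3's, where the shown terms are n = 3, 4, 5, 6, 7.
At n = 8 the blocks have lengths 10, 8, 16, 26.

444444444477777777000000000000000033333333333333333333333333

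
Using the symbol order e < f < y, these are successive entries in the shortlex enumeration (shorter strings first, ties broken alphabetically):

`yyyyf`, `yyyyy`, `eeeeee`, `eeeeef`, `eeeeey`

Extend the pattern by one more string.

eeeefe

Treat eeeeey as a base-3 numeral over the given alphabet and add one, carrying through any trailing y's.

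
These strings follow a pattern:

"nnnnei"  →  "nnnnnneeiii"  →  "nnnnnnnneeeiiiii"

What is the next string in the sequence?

Term n consists of 2n+2 n's, followed by n e's, followed by 2n-1 i's (n = 1, 2, …).
Setting n = 4 gives 10, 4, 7 characters in each block.

nnnnnnnnnneeeeiiiiiii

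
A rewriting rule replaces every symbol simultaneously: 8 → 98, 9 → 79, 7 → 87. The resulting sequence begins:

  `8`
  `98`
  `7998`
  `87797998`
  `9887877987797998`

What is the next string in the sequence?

Rewriting the 16 symbols of 9887877987797998 one by one yields 79 98 98 87 98 87 87 79 98 87 87 79 87 79 79 98; concatenated:

79989887988787799887877987797998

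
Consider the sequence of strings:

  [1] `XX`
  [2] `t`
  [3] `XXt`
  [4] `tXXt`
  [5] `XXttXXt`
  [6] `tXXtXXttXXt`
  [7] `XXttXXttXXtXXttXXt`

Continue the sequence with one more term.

tXXtXXttXXtXXttXXttXXtXXttXXt

From term 3 onward, concatenate the second-to-last term with the last: XX·t = XXt, t·XXt = tXXt, …
The next term joins tXXtXXttXXt and XXttXXttXXtXXttXXt.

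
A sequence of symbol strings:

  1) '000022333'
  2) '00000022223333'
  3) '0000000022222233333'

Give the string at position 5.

Each string has the form 0^{2n+2} 2^{2n} 3^{n+2} (n = 1, 2, …).
At n = 5 the blocks have lengths 12, 10, 7.

00000000000022222222223333333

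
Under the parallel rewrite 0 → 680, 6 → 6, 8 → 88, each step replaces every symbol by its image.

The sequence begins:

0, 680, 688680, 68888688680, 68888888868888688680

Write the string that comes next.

Rewriting the 20 symbols of 68888888868888688680 one by one yields 6 88 88 88 88 88 88 88 88 6 88 88 88 88 6 88 88 6 88 680; concatenated:

6888888888888888868888888868888688680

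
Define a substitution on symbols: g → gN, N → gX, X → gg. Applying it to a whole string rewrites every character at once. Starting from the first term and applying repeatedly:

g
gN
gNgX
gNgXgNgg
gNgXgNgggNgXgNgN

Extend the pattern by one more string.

gNgXgNgggNgXgNgNgNgXgNgggNgXgNgX

Replace each of the 16 characters of gNgXgNgggNgXgNgN in place — gN gX gN gg gN gX gN gN gN gX gN gg gN gX gN gX — and concatenate.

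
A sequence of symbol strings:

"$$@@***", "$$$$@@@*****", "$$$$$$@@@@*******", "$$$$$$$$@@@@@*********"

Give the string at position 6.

$$$$$$$$$$$$@@@@@@@*************

Term n consists of 2n-2 $'s, followed by n @'s, followed by 2n-1 *'s, where the shown terms are n = 2, 3, 4, 5.
At n = 7 the blocks have lengths 12, 7, 13.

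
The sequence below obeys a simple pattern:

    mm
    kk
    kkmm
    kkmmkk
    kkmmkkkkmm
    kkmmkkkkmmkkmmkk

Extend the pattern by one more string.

kkmmkkkkmmkkmmkkkkmmkkkkmm

Each term (from the third on) is the previous term followed by the one before it: term 3 = kk·mm = kkmm.
The next term joins kkmmkkkkmmkkmmkk and kkmmkkkkmm.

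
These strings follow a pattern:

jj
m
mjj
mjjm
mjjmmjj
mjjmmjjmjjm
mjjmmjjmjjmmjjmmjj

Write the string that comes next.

mjjmmjjmjjmmjjmmjjmjjmmjjmjjm

Each term (from the third on) is the previous term followed by the one before it: term 3 = m·jj = mjj.
So term 8 is mjjmmjjmjjmmjjmmjj·mjjmmjjmjjm.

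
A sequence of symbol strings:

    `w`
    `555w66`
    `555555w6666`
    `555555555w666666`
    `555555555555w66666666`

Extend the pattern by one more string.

555555555555555w6666666666

Each term wraps the previous one in 555 on the left and 66 on the right.
So the next term is 555·555555555555w66666666·66.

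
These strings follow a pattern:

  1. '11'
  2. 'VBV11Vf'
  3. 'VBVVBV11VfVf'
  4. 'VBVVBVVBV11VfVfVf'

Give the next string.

VBVVBVVBVVBV11VfVfVfVf

Each term wraps the previous one in VBV on the left and Vf on the right.
One more step from VBVVBVVBV11VfVfVf gives the answer.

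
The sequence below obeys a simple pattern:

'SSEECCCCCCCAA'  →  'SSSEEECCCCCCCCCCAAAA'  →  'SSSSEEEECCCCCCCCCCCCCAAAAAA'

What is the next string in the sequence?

SSSSSEEEEECCCCCCCCCCCCCCCCAAAAAAAA

Reading off run lengths: S runs 2, 3, 4; E runs 2, 3, 4; C runs 7, 10, 13; A runs 2, 4, 6 — each is linear in n, where the shown terms are n = 2, 3, 4.
For the next term, n = 5, so the run lengths are 5, 5, 16, 8.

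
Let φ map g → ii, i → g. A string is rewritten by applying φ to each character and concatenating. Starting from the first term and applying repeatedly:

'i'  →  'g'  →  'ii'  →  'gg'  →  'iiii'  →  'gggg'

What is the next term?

iiiiiiii

Rewriting each symbol of gggg: g→ii, g→ii, g→ii, g→ii, which concatenates to ii ii ii ii.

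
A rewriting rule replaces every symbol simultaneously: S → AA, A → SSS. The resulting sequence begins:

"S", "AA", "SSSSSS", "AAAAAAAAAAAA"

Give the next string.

SSSSSSSSSSSSSSSSSSSSSSSSSSSSSSSSSSSS

Rewriting each symbol of AAAAAAAAAAAA: A→SSS, A→SSS, A→SSS, A→SSS, A→SSS, A→SSS, A→SSS, A→SSS, A→SSS, A→SSS, A→SSS, A→SSS, which concatenates to SSS SSS SSS SSS SSS SSS SSS SSS SSS SSS SSS SSS.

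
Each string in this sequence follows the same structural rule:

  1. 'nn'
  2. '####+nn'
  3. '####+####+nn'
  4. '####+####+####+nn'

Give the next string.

Each term is the previous one with ####+ prepended.
Applying this once more to ####+####+####+nn:

####+####+####+####+nn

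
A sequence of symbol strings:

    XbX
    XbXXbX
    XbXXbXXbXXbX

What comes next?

s(k+1) = s(k)·s(k) — each term doubles the last.
So the next term is two copies of XbXXbXXbXXbX.

XbXXbXXbXXbXXbXXbXXbXXbX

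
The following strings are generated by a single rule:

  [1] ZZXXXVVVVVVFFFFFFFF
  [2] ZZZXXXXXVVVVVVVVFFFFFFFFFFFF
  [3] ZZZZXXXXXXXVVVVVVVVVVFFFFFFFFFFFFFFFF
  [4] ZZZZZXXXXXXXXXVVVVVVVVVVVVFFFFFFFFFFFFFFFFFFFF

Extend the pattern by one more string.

ZZZZZZXXXXXXXXXXXVVVVVVVVVVVVVVFFFFFFFFFFFFFFFFFFFFFFFF

Each string has the form Z^{n} X^{2n-1} V^{2n+2} F^{4n}, where the shown terms are n = 2, 3, 4, 5.
Setting n = 6 gives 6, 11, 14, 24 characters in each block.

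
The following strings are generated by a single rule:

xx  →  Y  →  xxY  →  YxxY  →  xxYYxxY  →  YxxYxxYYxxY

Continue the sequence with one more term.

xxYYxxYYxxYxxYYxxY

Each term (from the third on) is the two preceding terms concatenated in order: term 3 = xx·Y = xxY.
Continuing: xxYYxxY · YxxYxxYYxxY gives term 7.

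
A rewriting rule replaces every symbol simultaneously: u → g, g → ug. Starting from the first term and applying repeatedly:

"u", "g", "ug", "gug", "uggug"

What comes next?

Expanding uggug: u→g, g→ug, g→ug, u→g, g→ug. Concatenated: g ug ug g ug.

guguggug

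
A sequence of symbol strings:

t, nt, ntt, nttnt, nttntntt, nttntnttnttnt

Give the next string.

This is a Fibonacci-style word recurrence s(k) = s(k−1)·s(k−2): e.g. nt·t = ntt.
The next term joins nttntnttnttnt and nttntntt.

nttntnttnttntnttntntt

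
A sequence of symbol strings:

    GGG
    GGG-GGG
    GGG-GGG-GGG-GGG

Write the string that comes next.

GGG-GGG-GGG-GGG-GGG-GGG-GGG-GGG

Each string is two copies of the previous one joined by '-'.
So the next term is two copies of GGG-GGG-GGG-GGG with '-' between the halves.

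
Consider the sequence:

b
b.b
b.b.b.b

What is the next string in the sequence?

Each string is two copies of the previous one joined by '.'.
Doubling b.b.b.b with '.' between the halves:

b.b.b.b.b.b.b.b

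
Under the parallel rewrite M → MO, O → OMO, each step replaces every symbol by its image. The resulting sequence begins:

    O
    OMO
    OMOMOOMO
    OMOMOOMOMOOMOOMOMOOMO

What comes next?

Applying the rule to each of the 21 symbols of OMOMOOMOMOOMOOMOMOOMO gives the pieces OMO MO OMO MO OMO OMO MO OMO MO OMO OMO MO OMO OMO MO OMO MO OMO OMO MO OMO, which concatenate to the answer.

OMOMOOMOMOOMOOMOMOOMOMOOMOOMOMOOMOOMOMOOMOMOOMOOMOMOOMO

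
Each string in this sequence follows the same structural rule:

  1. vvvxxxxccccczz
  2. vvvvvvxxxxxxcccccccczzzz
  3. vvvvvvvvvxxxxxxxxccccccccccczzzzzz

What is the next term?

vvvvvvvvvvvvxxxxxxxxxxcccccccccccccczzzzzzzz

The n-th term is 3n v's then 2n+2 x's then 3n+2 c's then 2n z's (n = 1, 2, …).
For the next term, n = 4, so the run lengths are 12, 10, 14, 8.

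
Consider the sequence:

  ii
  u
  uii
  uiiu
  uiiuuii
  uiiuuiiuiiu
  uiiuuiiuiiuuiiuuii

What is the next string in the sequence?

uiiuuiiuiiuuiiuuiiuiiuuiiuiiu

This is a Fibonacci-style word recurrence s(k) = s(k−1)·s(k−2): e.g. u·ii = uii.
The next term joins uiiuuiiuiiuuiiuuii and uiiuuiiuiiu.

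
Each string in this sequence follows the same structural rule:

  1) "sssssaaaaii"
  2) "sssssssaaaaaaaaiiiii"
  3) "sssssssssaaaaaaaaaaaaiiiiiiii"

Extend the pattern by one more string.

Each string has the form s^{2n+3} a^{4n} i^{3n-1} (n = 1, 2, …).
At n = 4 the blocks have lengths 11, 16, 11.

sssssssssssaaaaaaaaaaaaaaaaiiiiiiiiiii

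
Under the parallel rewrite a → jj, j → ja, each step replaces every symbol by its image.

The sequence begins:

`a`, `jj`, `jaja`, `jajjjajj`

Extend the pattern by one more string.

jajjjajajajjjaja

Expanding jajjjajj: j→ja, a→jj, j→ja, j→ja, j→ja, a→jj, j→ja, j→ja. Concatenated: ja jj ja ja ja jj ja ja.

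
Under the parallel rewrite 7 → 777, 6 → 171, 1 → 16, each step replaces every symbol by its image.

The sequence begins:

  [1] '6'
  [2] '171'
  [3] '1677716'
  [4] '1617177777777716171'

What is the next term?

161711677716777777777777777777777777777161711677716

Replace each of the 19 characters of 1617177777777716171 in place — 16 171 16 777 16 777 777 777 777 777 777 777 777 777 16 171 16 777 16 — and concatenate.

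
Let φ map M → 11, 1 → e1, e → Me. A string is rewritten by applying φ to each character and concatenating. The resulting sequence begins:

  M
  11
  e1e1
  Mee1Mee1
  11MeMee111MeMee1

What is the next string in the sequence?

Applying the rule to each of the 16 symbols of 11MeMee111MeMee1 gives the pieces e1 e1 11 Me 11 Me Me e1 e1 e1 11 Me 11 Me Me e1, which concatenate to the answer.

e1e111Me11MeMee1e1e111Me11MeMee1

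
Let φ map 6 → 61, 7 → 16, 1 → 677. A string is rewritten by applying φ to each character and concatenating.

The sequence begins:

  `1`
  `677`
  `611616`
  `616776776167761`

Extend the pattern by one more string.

616776116166116166167761161661677

Replace each of the 15 characters of 616776776167761 in place — 61 677 61 16 16 61 16 16 61 677 61 16 16 61 677 — and concatenate.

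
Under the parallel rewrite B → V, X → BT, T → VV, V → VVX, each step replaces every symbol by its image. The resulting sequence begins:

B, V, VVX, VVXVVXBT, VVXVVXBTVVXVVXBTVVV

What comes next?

VVXVVXBTVVXVVXBTVVVVVXVVXBTVVXVVXBTVVVVVXVVXVVX

Applying the rule to each of the 19 symbols of VVXVVXBTVVXVVXBTVVV gives the pieces VVX VVX BT VVX VVX BT V VV VVX VVX BT VVX VVX BT V VV VVX VVX VVX, which concatenate to the answer.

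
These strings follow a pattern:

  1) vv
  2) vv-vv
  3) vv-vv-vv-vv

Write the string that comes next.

Each string is two copies of the previous one joined by '-'.
Doubling vv-vv-vv-vv with '-' between the halves:

vv-vv-vv-vv-vv-vv-vv-vv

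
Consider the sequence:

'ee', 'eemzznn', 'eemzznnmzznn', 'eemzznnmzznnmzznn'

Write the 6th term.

Each term is the previous one with mzznn appended.
From eemzznnmzznnmzznn, 2 further steps: eemzznnmzznnmzznn → eemzznnmzznnmzznnmzznn → (answer).

eemzznnmzznnmzznnmzznnmzznn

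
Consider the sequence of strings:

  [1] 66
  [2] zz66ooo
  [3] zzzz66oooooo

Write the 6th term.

zzzzzzzzzz66ooooooooooooooo

s(k+1) = zz·s(k)·ooo, so each term gains zz as a prefix and ooo as a suffix.
From zzzz66oooooo, 3 further steps: zzzz66oooooo → zzzzzz66ooooooooo → zzzzzzzz66oooooooooooo → (answer).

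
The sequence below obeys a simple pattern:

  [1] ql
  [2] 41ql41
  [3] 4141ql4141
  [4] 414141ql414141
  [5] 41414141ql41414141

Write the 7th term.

414141414141ql414141414141

Each term wraps the previous one in 41 on the left and 41 on the right.
From 41414141ql41414141, 2 further steps: 41414141ql41414141 → 4141414141ql4141414141 → (answer).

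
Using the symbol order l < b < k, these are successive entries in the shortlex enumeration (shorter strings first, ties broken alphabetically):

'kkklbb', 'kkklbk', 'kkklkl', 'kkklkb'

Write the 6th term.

Stepping forward 2 times from kkklkb: kkklkb → kkklkk, then the target.

kkkbll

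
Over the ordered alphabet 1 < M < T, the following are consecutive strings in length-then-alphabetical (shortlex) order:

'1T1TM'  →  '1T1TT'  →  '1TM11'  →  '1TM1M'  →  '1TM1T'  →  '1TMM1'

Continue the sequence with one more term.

1TMMM

Treat 1TMM1 as a base-3 numeral over the given alphabet and add one, carrying through any trailing T's.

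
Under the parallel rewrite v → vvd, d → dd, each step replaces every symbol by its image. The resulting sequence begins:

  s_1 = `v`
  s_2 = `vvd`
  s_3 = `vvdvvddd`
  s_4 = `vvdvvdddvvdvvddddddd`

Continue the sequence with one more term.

vvdvvdddvvdvvdddddddvvdvvdddvvdvvddddddddddddddd

Applying the rule to each of the 20 symbols of vvdvvdddvvdvvddddddd gives the pieces vvd vvd dd vvd vvd dd dd dd vvd vvd dd vvd vvd dd dd dd dd dd dd dd, which concatenate to the answer.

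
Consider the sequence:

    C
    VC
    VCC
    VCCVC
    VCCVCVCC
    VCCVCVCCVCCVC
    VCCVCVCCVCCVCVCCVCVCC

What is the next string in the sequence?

VCCVCVCCVCCVCVCCVCVCCVCCVCVCCVCCVC

From term 3 onward, concatenate the last term with the second-to-last: VC·C = VCC, VCC·VC = VCCVC, …
The next term joins VCCVCVCCVCCVCVCCVCVCC and VCCVCVCCVCCVC.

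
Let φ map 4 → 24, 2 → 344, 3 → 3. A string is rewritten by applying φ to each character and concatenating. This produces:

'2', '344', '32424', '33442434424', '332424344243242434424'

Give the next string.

3334424344243242434424334424344243242434424

Replace each of the 21 characters of 332424344243242434424 in place — 3 3 344 24 344 24 3 24 24 344 24 3 344 24 344 24 3 24 24 344 24 — and concatenate.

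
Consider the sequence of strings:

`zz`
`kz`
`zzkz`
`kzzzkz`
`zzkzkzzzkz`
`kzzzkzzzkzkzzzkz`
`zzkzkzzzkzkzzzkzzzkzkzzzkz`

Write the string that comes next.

kzzzkzzzkzkzzzkzzzkzkzzzkzkzzzkzzzkzkzzzkz

From term 3 onward, concatenate the second-to-last term with the last: zz·kz = zzkz, kz·zzkz = kzzzkz, …
Continuing: kzzzkzzzkzkzzzkz · zzkzkzzzkzkzzzkzzzkzkzzzkz gives term 8.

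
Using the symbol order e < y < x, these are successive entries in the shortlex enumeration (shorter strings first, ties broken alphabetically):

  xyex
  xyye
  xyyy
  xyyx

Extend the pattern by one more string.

xyxe

Treat xyyx as a base-3 numeral over the given alphabet and add one, carrying through any trailing x's.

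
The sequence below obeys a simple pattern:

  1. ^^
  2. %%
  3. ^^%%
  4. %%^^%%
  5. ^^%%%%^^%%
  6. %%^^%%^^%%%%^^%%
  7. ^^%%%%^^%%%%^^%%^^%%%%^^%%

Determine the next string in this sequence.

%%^^%%^^%%%%^^%%^^%%%%^^%%%%^^%%^^%%%%^^%%

This is a Fibonacci-style word recurrence s(k) = s(k−2)·s(k−1): e.g. ^^·%% = ^^%%.
So term 8 is %%^^%%^^%%%%^^%%·^^%%%%^^%%%%^^%%^^%%%%^^%%.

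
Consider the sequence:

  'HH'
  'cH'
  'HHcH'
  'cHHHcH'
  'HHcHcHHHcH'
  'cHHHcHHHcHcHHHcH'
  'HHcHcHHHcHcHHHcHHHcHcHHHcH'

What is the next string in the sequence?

From term 3 onward, concatenate the second-to-last term with the last: HH·cH = HHcH, cH·HHcH = cHHHcH, …
So term 8 is cHHHcHHHcHcHHHcH·HHcHcHHHcHcHHHcHHHcHcHHHcH.

cHHHcHHHcHcHHHcHHHcHcHHHcHcHHHcHHHcHcHHHcH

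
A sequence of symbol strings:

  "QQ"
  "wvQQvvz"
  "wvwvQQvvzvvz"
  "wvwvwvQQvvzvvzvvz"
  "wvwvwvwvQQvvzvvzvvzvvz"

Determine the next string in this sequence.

Every step adds wv to the front and vvz to the end of the previous string.
So the next term is wv·wvwvwvwvQQvvzvvzvvzvvz·vvz.

wvwvwvwvwvQQvvzvvzvvzvvzvvz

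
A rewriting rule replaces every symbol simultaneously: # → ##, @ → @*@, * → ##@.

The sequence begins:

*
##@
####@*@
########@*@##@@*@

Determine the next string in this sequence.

################@*@##@@*@####@*@@*@##@@*@

Applying the rule to each of the 17 symbols of ########@*@##@@*@ gives the pieces ## ## ## ## ## ## ## ## @*@ ##@ @*@ ## ## @*@ @*@ ##@ @*@, which concatenate to the answer.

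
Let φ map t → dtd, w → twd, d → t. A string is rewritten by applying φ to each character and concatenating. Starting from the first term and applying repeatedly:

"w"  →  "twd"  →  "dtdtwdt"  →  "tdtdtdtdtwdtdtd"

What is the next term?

dtdtdtdtdtdtdtdtdtdtwdtdtdtdtdt

Applying the rule to each of the 15 symbols of tdtdtdtdtwdtdtd gives the pieces dtd t dtd t dtd t dtd t dtd twd t dtd t dtd t, which concatenate to the answer.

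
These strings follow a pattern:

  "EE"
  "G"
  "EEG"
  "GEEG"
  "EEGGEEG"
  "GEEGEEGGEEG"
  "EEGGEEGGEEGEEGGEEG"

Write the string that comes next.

GEEGEEGGEEGEEGGEEGGEEGEEGGEEG

Each term (from the third on) is the two preceding terms concatenated in order: term 3 = EE·G = EEG.
So term 8 is GEEGEEGGEEG·EEGGEEGGEEGEEGGEEG.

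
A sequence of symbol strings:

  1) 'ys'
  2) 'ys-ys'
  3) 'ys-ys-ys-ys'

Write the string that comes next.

s(k+1) = s(k)·-·s(k) — each term doubles the last with '-' between the halves.
One more doubling of ys-ys-ys-ys gives the answer.

ys-ys-ys-ys-ys-ys-ys-ys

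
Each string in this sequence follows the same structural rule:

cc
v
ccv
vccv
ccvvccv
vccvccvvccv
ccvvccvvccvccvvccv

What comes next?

Each term (from the third on) is the two preceding terms concatenated in order: term 3 = cc·v = ccv.
The next term joins vccvccvvccv and ccvvccvvccvccvvccv.

vccvccvvccvccvvccvvccvccvvccv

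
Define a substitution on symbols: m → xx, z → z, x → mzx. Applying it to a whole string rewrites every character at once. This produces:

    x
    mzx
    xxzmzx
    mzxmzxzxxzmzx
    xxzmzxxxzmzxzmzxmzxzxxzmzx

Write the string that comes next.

Applying the rule to each of the 26 symbols of xxzmzxxxzmzxzmzxmzxzxxzmzx gives the pieces mzx mzx z xx z mzx mzx mzx z xx z mzx z xx z mzx xx z mzx z mzx mzx z xx z mzx, which concatenate to the answer.

mzxmzxzxxzmzxmzxmzxzxxzmzxzxxzmzxxxzmzxzmzxmzxzxxzmzx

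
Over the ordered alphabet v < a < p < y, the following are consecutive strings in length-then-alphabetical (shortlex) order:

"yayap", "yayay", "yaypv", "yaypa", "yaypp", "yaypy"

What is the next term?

yayyv

Find the rightmost character of yaypy below y, bump it to the next letter, and reset everything to its right to v.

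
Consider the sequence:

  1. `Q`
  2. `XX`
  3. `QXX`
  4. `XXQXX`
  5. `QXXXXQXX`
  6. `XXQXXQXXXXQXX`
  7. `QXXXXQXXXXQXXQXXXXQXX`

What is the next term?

XXQXXQXXXXQXXQXXXXQXXXXQXXQXXXXQXX

Each term (from the third on) is the two preceding terms concatenated in order: term 3 = Q·XX = QXX.
The next term joins XXQXXQXXXXQXX and QXXXXQXXXXQXXQXXXXQXX.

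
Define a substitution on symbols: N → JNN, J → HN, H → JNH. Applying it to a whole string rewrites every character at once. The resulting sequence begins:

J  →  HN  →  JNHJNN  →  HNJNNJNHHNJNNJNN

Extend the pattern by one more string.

JNHJNNHNJNNJNNHNJNNJNHJNHJNNHNJNNJNNHNJNNJNN

Applying the rule to each of the 16 symbols of HNJNNJNHHNJNNJNN gives the pieces JNH JNN HN JNN JNN HN JNN JNH JNH JNN HN JNN JNN HN JNN JNN, which concatenate to the answer.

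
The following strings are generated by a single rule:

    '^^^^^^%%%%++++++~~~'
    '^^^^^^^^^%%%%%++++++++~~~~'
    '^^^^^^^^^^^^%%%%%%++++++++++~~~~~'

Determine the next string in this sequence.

^^^^^^^^^^^^^^^%%%%%%%++++++++++++~~~~~~

The n-th term is 3n ^'s then n+2 %'s then 2n+2 +'s then n+1 ~'s, where the shown terms are n = 2, 3, 4.
Setting n = 5 gives 15, 7, 12, 6 characters in each block.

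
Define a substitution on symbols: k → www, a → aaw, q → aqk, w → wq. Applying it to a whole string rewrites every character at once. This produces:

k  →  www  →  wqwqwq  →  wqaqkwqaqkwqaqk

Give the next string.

φ(wqaqkwqaqkwqaqk) expands symbol-by-symbol to wq aqk aaw aqk www wq aqk aaw aqk www wq aqk aaw aqk www; joining the 15 pieces gives the next term.

wqaqkaawaqkwwwwqaqkaawaqkwwwwqaqkaawaqkwww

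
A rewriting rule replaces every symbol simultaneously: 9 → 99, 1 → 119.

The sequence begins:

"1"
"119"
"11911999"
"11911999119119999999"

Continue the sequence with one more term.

119119991191199999991191199911911999999999999999

Applying the rule to each of the 20 symbols of 11911999119119999999 gives the pieces 119 119 99 119 119 99 99 99 119 119 99 119 119 99 99 99 99 99 99 99, which concatenate to the answer.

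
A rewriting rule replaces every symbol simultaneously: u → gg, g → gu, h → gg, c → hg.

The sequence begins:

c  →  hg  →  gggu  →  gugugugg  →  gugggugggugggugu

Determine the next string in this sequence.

gugggugugugggugugugggugugugggugg

Replace each of the 16 characters of gugggugggugggugu in place — gu gg gu gu gu gg gu gu gu gg gu gu gu gg gu gg — and concatenate.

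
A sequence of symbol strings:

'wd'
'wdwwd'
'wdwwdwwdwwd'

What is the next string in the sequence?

Every step duplicates the string with 'w' between the halves.
So the next term is two copies of wdwwdwwdwwd with 'w' between the halves.

wdwwdwwdwwdwwdwwdwwdwwd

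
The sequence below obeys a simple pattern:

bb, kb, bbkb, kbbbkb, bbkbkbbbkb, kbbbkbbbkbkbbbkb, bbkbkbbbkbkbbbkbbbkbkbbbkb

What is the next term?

Each term (from the third on) is the two preceding terms concatenated in order: term 3 = bb·kb = bbkb.
The next term joins kbbbkbbbkbkbbbkb and bbkbkbbbkbkbbbkbbbkbkbbbkb.

kbbbkbbbkbkbbbkbbbkbkbbbkbkbbbkbbbkbkbbbkb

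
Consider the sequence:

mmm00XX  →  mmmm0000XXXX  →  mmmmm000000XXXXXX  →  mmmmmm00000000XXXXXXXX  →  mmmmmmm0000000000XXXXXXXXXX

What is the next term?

Term n consists of n+2 m's, followed by 2n 0's, followed by 2n X's (n = 1, 2, …).
At n = 6 the blocks have lengths 8, 12, 12.

mmmmmmmm000000000000XXXXXXXXXXXX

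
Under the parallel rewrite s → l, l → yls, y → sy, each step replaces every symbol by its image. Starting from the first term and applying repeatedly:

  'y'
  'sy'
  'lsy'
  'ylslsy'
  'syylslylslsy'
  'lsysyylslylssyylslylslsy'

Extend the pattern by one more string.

Rewriting the 24 symbols of lsysyylslylssyylslylslsy one by one yields yls l sy l sy sy yls l yls sy yls l l sy sy yls l yls sy yls l yls l sy; concatenated:

ylslsylsysyylslylssyylsllsysyylslylssyylslylslsy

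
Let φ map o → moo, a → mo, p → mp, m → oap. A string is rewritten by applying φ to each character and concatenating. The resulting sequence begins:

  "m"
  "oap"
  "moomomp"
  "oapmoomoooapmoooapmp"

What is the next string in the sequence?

moomompoapmoomoooapmoomoomoomompoapmoomoomoomompoapmp

Replace each of the 20 characters of oapmoomoooapmoooapmp in place — moo mo mp oap moo moo oap moo moo moo mo mp oap moo moo moo mo mp oap mp — and concatenate.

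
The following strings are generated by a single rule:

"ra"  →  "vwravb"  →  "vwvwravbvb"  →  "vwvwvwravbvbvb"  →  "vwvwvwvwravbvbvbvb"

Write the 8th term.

vwvwvwvwvwvwvwravbvbvbvbvbvbvb

Each term wraps the previous one in vw on the left and vb on the right.
From vwvwvwvwravbvbvbvb, 3 further steps: vwvwvwvwravbvbvbvb → vwvwvwvwvwravbvbvbvbvb → vwvwvwvwvwvwravbvbvbvbvbvb → (answer).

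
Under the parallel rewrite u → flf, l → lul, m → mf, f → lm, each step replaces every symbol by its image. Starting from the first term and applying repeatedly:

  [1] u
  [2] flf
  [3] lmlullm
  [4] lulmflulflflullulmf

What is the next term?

Applying the rule to each of the 19 symbols of lulmflulflflullulmf gives the pieces lul flf lul mf lm lul flf lul lm lul lm lul flf lul lul flf lul mf lm, which concatenate to the answer.

lulflflulmflmlulflflullmlullmlulflflullulflflulmflm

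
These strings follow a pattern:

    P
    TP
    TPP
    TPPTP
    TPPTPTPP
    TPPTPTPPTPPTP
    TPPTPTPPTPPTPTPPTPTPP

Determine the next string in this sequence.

TPPTPTPPTPPTPTPPTPTPPTPPTPTPPTPPTP

From term 3 onward, concatenate the last term with the second-to-last: TP·P = TPP, TPP·TP = TPPTP, …
The next term joins TPPTPTPPTPPTPTPPTPTPP and TPPTPTPPTPPTP.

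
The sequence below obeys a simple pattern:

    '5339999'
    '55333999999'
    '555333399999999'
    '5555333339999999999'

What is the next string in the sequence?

Term n consists of n-1 5's, followed by n 3's, followed by 2n 9's, where the shown terms are n = 2, 3, 4, 5.
Setting n = 6 gives 5, 6, 12 characters in each block.

55555333333999999999999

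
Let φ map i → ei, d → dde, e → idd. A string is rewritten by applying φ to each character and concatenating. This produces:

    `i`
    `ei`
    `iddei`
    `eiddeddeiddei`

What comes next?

iddeiddeddeiddddeddeiddeiddeddeiddei

φ(eiddeddeiddei) expands symbol-by-symbol to idd ei dde dde idd dde dde idd ei dde dde idd ei; joining the 13 pieces gives the next term.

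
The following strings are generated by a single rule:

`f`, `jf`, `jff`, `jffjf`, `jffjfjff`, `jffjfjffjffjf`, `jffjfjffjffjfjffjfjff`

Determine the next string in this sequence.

Each term (from the third on) is the previous term followed by the one before it: term 3 = jf·f = jff.
So term 8 is jffjfjffjffjfjffjfjff·jffjfjffjffjf.

jffjfjffjffjfjffjfjffjffjfjffjffjf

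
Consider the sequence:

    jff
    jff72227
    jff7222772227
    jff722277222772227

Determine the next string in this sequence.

Each term is the previous one with 72227 appended.
One more step from jff722277222772227 gives the answer.

jff72227722277222772227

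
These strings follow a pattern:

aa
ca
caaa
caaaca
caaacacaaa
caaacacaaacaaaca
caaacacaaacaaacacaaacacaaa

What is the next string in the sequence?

caaacacaaacaaacacaaacacaaacaaacacaaacaaaca

This is a Fibonacci-style word recurrence s(k) = s(k−1)·s(k−2): e.g. ca·aa = caaa.
Continuing: caaacacaaacaaacacaaacacaaa · caaacacaaacaaaca gives term 8.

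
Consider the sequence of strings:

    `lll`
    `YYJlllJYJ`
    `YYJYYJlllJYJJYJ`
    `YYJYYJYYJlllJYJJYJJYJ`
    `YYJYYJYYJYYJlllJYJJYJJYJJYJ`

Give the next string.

Each term wraps the previous one in YYJ on the left and JYJ on the right.
So the next term is YYJ·YYJYYJYYJYYJlllJYJJYJJYJJYJ·JYJ.

YYJYYJYYJYYJYYJlllJYJJYJJYJJYJJYJ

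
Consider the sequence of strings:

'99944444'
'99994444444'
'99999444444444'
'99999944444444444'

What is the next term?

99999994444444444444

Reading off run lengths: 9 runs 3, 4, 5, 6; 4 runs 5, 7, 9, 11 — each is linear in n, where the shown terms are n = 3, 4, 5, 6.
At n = 7 the blocks have lengths 7, 13.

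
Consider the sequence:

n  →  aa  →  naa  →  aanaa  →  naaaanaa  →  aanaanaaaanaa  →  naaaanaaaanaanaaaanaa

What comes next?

Each term (from the third on) is the two preceding terms concatenated in order: term 3 = n·aa = naa.
Continuing: aanaanaaaanaa · naaaanaaaanaanaaaanaa gives term 8.

aanaanaaaanaanaaaanaaaanaanaaaanaa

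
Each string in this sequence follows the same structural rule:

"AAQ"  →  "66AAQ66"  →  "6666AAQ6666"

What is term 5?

66666666AAQ66666666

s(k+1) = 66·s(k)·66, so each term gains 66 as a prefix and 66 as a suffix.
From 6666AAQ6666, 2 further steps: 6666AAQ6666 → 666666AAQ666666 → (answer).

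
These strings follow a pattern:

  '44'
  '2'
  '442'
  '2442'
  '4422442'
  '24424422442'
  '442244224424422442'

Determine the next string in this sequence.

Each term (from the third on) is the two preceding terms concatenated in order: term 3 = 44·2 = 442.
The next term joins 24424422442 and 442244224424422442.

24424422442442244224424422442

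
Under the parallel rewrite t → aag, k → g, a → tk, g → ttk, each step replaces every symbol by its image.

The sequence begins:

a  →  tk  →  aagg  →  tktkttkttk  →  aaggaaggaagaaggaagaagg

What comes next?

φ(aaggaaggaagaaggaagaagg) expands symbol-by-symbol to tk tk ttk ttk tk tk ttk ttk tk tk ttk tk tk ttk ttk tk tk ttk tk tk ttk ttk; joining the 22 pieces gives the next term.

tktkttkttktktkttkttktktkttktktkttkttktktkttktktkttkttk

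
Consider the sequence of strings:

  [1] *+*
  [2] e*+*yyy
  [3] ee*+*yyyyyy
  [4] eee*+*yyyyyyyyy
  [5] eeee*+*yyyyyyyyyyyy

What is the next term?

eeeee*+*yyyyyyyyyyyyyyy

Each term wraps the previous one in e on the left and yyy on the right.
So the next term is e·eeee*+*yyyyyyyyyyyy·yyy.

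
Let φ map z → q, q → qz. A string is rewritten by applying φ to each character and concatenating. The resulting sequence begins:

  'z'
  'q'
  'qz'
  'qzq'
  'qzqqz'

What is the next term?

Apply φ to qzqqz symbol by symbol: q→qz, z→q, q→qz, q→qz, z→q; joined: qz q qz qz q.

qzqqzqzq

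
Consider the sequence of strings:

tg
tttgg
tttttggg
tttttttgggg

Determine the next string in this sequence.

tttttttttggggg

Reading off run lengths: t runs 1, 3, 5, 7; g runs 1, 2, 3, 4 — each is linear in n (n = 1, 2, …).
At n = 5 the blocks have lengths 9, 5.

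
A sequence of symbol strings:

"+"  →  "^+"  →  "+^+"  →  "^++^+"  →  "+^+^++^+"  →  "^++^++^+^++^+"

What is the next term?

This is a Fibonacci-style word recurrence s(k) = s(k−2)·s(k−1): e.g. +·^+ = +^+.
Continuing: +^+^++^+ · ^++^++^+^++^+ gives term 7.

+^+^++^+^++^++^+^++^+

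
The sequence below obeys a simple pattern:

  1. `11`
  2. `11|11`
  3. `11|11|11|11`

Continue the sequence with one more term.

11|11|11|11|11|11|11|11

Each string is two copies of the previous one joined by '|'.
One more doubling of 11|11|11|11 gives the answer.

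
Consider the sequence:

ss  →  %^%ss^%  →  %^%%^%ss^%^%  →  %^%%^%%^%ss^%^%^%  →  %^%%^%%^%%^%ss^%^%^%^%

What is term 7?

Each term wraps the previous one in %^% on the left and ^% on the right.
From %^%%^%%^%%^%ss^%^%^%^%, 2 further steps: %^%%^%%^%%^%ss^%^%^%^% → %^%%^%%^%%^%%^%ss^%^%^%^%^% → (answer).

%^%%^%%^%%^%%^%%^%ss^%^%^%^%^%^%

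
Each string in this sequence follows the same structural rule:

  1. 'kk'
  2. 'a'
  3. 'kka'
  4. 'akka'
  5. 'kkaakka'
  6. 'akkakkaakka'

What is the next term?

kkaakkaakkakkaakka

From term 3 onward, concatenate the second-to-last term with the last: kk·a = kka, a·kka = akka, …
Continuing: kkaakka · akkakkaakka gives term 7.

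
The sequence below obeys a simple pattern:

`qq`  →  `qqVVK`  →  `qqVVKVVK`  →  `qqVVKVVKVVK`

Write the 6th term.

qqVVKVVKVVKVVKVVK

Every step adds VVK to the end: s(k+1) = s(k)·VVK.
From qqVVKVVKVVK, 2 further steps: qqVVKVVKVVK → qqVVKVVKVVKVVK → (answer).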